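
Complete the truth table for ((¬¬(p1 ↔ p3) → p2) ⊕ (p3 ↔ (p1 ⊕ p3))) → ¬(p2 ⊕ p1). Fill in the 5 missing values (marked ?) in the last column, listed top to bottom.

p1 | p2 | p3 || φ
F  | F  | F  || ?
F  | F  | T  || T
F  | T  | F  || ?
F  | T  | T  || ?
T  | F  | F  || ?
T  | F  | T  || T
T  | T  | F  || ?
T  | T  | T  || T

T, T, T, F, T

Row p1=F, p2=F, p3=F: ((¬¬(p1 ↔ p3) → p2) ⊕ (p3 ↔ (p1 ⊕ p3))) = T, ¬(p2 ⊕ p1) = T, so the formula = T.
Row p1=F, p2=T, p3=F: ((¬¬(p1 ↔ p3) → p2) ⊕ (p3 ↔ (p1 ⊕ p3))) = F, ¬(p2 ⊕ p1) = F, so the formula = T.
Row p1=F, p2=T, p3=T: ((¬¬(p1 ↔ p3) → p2) ⊕ (p3 ↔ (p1 ⊕ p3))) = F, ¬(p2 ⊕ p1) = F, so the formula = T.
Row p1=T, p2=F, p3=F: ((¬¬(p1 ↔ p3) → p2) ⊕ (p3 ↔ (p1 ⊕ p3))) = T, ¬(p2 ⊕ p1) = F, so the formula = F.
Row p1=T, p2=T, p3=F: ((¬¬(p1 ↔ p3) → p2) ⊕ (p3 ↔ (p1 ⊕ p3))) = T, ¬(p2 ⊕ p1) = T, so the formula = T.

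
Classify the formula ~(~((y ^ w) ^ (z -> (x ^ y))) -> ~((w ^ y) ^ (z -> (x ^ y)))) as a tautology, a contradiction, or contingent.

contradiction

  x   |   y   |   z   |   w   || (y ^ w) | (x ^ y) | (z -> (x ^ y)) | ((y ^ w) ^ (z -> (x ^ y))) | ~((y ^ w) ^ (z -> (x ^ y))) | (w ^ y) | ((w ^ y) ^ (z -> (x ^ y))) | ~((w ^ y) ^ (z -> (x ^ y))) |   φ  
 True |  True |  True |  True ||  False  |  False  |     False      |           False            |             True            |  False  |           False            |             True            | False
 True |  True |  True | False ||   True  |  False  |     False      |            True            |            False            |   True  |            True            |            False            | False
 True |  True | False |  True ||  False  |  False  |      True      |            True            |            False            |  False  |            True            |            False            | False
 True |  True | False | False ||   True  |  False  |      True      |           False            |             True            |   True  |           False            |             True            | False
 True | False |  True |  True ||   True  |   True  |      True      |           False            |             True            |   True  |           False            |             True            | False
 True | False |  True | False ||  False  |   True  |      True      |            True            |            False            |  False  |            True            |            False            | False
 True | False | False |  True ||   True  |   True  |      True      |           False            |             True            |   True  |           False            |             True            | False
 True | False | False | False ||  False  |   True  |      True      |            True            |            False            |  False  |            True            |            False            | False
False |  True |  True |  True ||  False  |   True  |      True      |            True            |            False            |  False  |            True            |            False            | False
False |  True |  True | False ||   True  |   True  |      True      |           False            |             True            |   True  |           False            |             True            | False
False |  True | False |  True ||  False  |   True  |      True      |            True            |            False            |  False  |            True            |            False            | False
False |  True | False | False ||   True  |   True  |      True      |           False            |             True            |   True  |           False            |             True            | False
False | False |  True |  True ||   True  |  False  |     False      |            True            |            False            |   True  |            True            |            False            | False
False | False |  True | False ||  False  |  False  |     False      |           False            |             True            |  False  |           False            |             True            | False
False | False | False |  True ||   True  |  False  |      True      |           False            |             True            |   True  |           False            |             True            | False
False | False | False | False ||  False  |  False  |      True      |            True            |            False            |  False  |            True            |            False            | False
Every row is False, so the formula is a contradiction.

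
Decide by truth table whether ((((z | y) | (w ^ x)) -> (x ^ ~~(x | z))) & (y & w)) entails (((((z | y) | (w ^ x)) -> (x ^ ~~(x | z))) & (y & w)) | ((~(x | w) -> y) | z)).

x | y | z | w | φ | ψ
- | - | - | - | - | -
F | F | F | F | F | F
F | F | F | T | F | T
F | F | T | F | F | T
F | F | T | T | F | T
F | T | F | F | F | T
F | T | F | T | F | T
F | T | T | F | F | T
F | T | T | T | T | T
T | F | F | F | F | T
T | F | F | T | F | T
T | F | T | F | F | T
T | F | T | T | F | T
T | T | F | F | F | T
T | T | F | T | F | T
T | T | T | F | F | T
T | T | T | T | F | T
In every row where φ is true, ψ is also true, so φ ⊨ ψ.

yes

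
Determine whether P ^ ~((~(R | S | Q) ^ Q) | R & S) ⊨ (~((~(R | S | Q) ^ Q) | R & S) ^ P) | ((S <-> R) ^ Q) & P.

yes

P  Q  R  S  |  φ  ψ
F  F  F  F  |  F  F
F  F  F  T  |  T  T
F  F  T  F  |  T  T
F  F  T  T  |  F  F
F  T  F  F  |  F  F
F  T  F  T  |  F  F
F  T  T  F  |  F  F
F  T  T  T  |  F  F
T  F  F  F  |  T  T
T  F  F  T  |  F  F
T  F  T  F  |  F  F
T  F  T  T  |  T  T
T  T  F  F  |  T  T
T  T  F  T  |  T  T
T  T  T  F  |  T  T
T  T  T  T  |  T  T
In every row where φ is true, ψ is also true, so φ ⊨ ψ.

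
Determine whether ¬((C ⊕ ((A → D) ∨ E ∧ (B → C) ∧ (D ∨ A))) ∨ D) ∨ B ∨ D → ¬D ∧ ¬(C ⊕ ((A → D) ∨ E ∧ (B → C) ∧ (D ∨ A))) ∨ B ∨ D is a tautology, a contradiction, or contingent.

A | B | C | D | E | φ
- | - | - | - | - | -
T | T | T | T | T | T
T | T | T | T | F | T
T | T | T | F | T | T
T | T | T | F | F | T
T | T | F | T | T | T
T | T | F | T | F | T
T | T | F | F | T | T
T | T | F | F | F | T
T | F | T | T | T | T
T | F | T | T | F | T
T | F | T | F | T | T
T | F | T | F | F | T
T | F | F | T | T | T
T | F | F | T | F | T
T | F | F | F | T | T
T | F | F | F | F | T
F | T | T | T | T | T
F | T | T | T | F | T
F | T | T | F | T | T
F | T | T | F | F | T
F | T | F | T | T | T
F | T | F | T | F | T
F | T | F | F | T | T
F | T | F | F | F | T
F | F | T | T | T | T
F | F | T | T | F | T
F | F | T | F | T | T
F | F | T | F | F | T
F | F | F | T | T | T
F | F | F | T | F | T
F | F | F | F | T | T
F | F | F | F | F | T
Every row is T, so the formula is a tautology.

tautology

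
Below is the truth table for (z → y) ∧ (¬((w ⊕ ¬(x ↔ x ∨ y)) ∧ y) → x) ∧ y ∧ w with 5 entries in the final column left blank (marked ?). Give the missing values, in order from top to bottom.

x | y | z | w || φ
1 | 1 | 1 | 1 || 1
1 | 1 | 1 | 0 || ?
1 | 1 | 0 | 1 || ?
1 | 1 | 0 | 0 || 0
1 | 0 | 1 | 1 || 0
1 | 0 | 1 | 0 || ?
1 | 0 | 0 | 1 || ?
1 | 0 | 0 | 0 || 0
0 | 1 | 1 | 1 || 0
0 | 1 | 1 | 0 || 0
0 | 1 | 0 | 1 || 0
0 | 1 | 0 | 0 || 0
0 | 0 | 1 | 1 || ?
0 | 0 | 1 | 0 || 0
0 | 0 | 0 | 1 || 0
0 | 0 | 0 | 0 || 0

0, 1, 0, 0, 0

Row x=1, y=1, z=1, w=0: (z → y) = 1, (¬((w ⊕ ¬(x ↔ x ∨ y)) ∧ y) → x) = 1, (y ∧ w) = 0, so the formula = 0.
Row x=1, y=1, z=0, w=1: (z → y) = 1, (¬((w ⊕ ¬(x ↔ x ∨ y)) ∧ y) → x) = 1, (y ∧ w) = 1, so the formula = 1.
Row x=1, y=0, z=1, w=0: (z → y) = 0, (¬((w ⊕ ¬(x ↔ x ∨ y)) ∧ y) → x) = 1, (y ∧ w) = 0, so the formula = 0.
Row x=1, y=0, z=0, w=1: (z → y) = 1, (¬((w ⊕ ¬(x ↔ x ∨ y)) ∧ y) → x) = 1, (y ∧ w) = 0, so the formula = 0.
Row x=0, y=0, z=1, w=1: (z → y) = 0, (¬((w ⊕ ¬(x ↔ x ∨ y)) ∧ y) → x) = 0, (y ∧ w) = 0, so the formula = 0.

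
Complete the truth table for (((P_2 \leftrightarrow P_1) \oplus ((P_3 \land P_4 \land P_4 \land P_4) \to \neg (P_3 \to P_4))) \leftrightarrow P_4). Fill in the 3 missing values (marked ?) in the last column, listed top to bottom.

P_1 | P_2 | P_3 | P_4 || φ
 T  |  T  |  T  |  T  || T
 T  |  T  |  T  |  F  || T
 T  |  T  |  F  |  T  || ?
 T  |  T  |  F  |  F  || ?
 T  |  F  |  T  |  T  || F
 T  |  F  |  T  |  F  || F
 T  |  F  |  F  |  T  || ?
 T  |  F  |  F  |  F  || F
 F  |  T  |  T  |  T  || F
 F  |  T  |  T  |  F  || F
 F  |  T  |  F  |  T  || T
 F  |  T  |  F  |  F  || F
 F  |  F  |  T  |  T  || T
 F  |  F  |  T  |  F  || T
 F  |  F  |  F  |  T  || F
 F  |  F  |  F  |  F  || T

F, T, T

Row P_1=T, P_2=T, P_3=F, P_4=T: ((P_2 \leftrightarrow P_1) \oplus ((P_3 \land P_4 \land P_4 \land P_4) \to \neg (P_3 \to P_4))) = F, so the formula = F.
Row P_1=T, P_2=T, P_3=F, P_4=F: ((P_2 \leftrightarrow P_1) \oplus ((P_3 \land P_4 \land P_4 \land P_4) \to \neg (P_3 \to P_4))) = F, so the formula = T.
Row P_1=T, P_2=F, P_3=F, P_4=T: ((P_2 \leftrightarrow P_1) \oplus ((P_3 \land P_4 \land P_4 \land P_4) \to \neg (P_3 \to P_4))) = T, so the formula = T.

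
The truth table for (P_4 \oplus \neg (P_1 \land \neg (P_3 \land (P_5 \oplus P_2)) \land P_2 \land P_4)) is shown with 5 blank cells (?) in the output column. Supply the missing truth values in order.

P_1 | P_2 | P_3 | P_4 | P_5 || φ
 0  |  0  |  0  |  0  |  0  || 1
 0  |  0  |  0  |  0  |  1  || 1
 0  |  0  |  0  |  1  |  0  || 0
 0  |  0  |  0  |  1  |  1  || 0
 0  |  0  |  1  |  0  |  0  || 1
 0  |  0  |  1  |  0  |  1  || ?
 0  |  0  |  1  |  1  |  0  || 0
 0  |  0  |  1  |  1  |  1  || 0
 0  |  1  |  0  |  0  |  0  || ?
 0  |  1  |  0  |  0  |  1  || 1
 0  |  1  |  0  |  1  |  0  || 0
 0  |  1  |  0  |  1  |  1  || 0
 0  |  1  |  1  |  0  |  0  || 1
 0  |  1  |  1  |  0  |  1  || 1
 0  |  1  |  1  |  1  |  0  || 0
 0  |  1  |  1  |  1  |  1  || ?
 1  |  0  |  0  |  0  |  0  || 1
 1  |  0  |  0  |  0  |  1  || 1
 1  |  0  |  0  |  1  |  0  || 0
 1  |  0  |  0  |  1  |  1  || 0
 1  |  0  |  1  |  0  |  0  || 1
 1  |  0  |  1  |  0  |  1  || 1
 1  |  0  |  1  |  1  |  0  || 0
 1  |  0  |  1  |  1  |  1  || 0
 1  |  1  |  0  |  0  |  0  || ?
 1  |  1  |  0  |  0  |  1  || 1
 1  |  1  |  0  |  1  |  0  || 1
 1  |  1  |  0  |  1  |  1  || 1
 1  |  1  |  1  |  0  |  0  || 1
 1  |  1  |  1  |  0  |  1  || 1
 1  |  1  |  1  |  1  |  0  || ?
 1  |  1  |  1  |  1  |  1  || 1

Row P_1=0, P_2=0, P_3=1, P_4=0, P_5=1: \neg (P_1 \land \neg (P_3 \land (P_5 \oplus P_2)) \land P_2 \land P_4) = 1, so the formula = 1.
Row P_1=0, P_2=1, P_3=0, P_4=0, P_5=0: \neg (P_1 \land \neg (P_3 \land (P_5 \oplus P_2)) \land P_2 \land P_4) = 1, so the formula = 1.
Row P_1=0, P_2=1, P_3=1, P_4=1, P_5=1: \neg (P_1 \land \neg (P_3 \land (P_5 \oplus P_2)) \land P_2 \land P_4) = 1, so the formula = 0.
Row P_1=1, P_2=1, P_3=0, P_4=0, P_5=0: \neg (P_1 \land \neg (P_3 \land (P_5 \oplus P_2)) \land P_2 \land P_4) = 1, so the formula = 1.
Row P_1=1, P_2=1, P_3=1, P_4=1, P_5=0: \neg (P_1 \land \neg (P_3 \land (P_5 \oplus P_2)) \land P_2 \land P_4) = 1, so the formula = 0.

1, 1, 0, 1, 0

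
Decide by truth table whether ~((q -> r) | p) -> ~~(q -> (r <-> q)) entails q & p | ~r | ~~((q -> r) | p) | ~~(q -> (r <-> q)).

yes

p  q  r  |  φ  ψ
1  1  1  |  1  1
1  1  0  |  1  1
1  0  1  |  1  1
1  0  0  |  1  1
0  1  1  |  1  1
0  1  0  |  0  1
0  0  1  |  1  1
0  0  0  |  1  1
In every row where φ is true, ψ is also true, so φ ⊨ ψ.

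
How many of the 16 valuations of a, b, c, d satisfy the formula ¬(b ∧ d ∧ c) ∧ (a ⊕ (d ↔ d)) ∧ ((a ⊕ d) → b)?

a | b | c | d | (b ∧ d ∧ c) | ¬(b ∧ d ∧ c) | (d ↔ d) | (a ⊕ (d ↔ d)) | (a ⊕ d) | ((a ⊕ d) → b) | φ
- | - | - | - | ----------- | ------------ | ------- | ------------- | ------- | ------------- | -
T | T | T | T |      T      |      F       |    T    |       F       |    F    |       T       | F
T | T | T | F |      F      |      T       |    T    |       F       |    T    |       T       | F
T | T | F | T |      F      |      T       |    T    |       F       |    F    |       T       | F
T | T | F | F |      F      |      T       |    T    |       F       |    T    |       T       | F
T | F | T | T |      F      |      T       |    T    |       F       |    F    |       T       | F
T | F | T | F |      F      |      T       |    T    |       F       |    T    |       F       | F
T | F | F | T |      F      |      T       |    T    |       F       |    F    |       T       | F
T | F | F | F |      F      |      T       |    T    |       F       |    T    |       F       | F
F | T | T | T |      T      |      F       |    T    |       T       |    T    |       T       | F
F | T | T | F |      F      |      T       |    T    |       T       |    F    |       T       | T
F | T | F | T |      F      |      T       |    T    |       T       |    T    |       T       | T
F | T | F | F |      F      |      T       |    T    |       T       |    F    |       T       | T
F | F | T | T |      F      |      T       |    T    |       T       |    T    |       F       | F
F | F | T | F |      F      |      T       |    T    |       T       |    F    |       T       | T
F | F | F | T |      F      |      T       |    T    |       T       |    T    |       F       | F
F | F | F | F |      F      |      T       |    T    |       T       |    F    |       T       | T
The formula is true on 5 of the 16 rows.

5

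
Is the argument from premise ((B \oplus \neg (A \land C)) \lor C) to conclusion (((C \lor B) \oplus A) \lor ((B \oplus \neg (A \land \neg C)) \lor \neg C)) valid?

A | B | C || φ | ψ
1 | 1 | 1 || 1 | 0
1 | 1 | 0 || 0 | 1
1 | 0 | 1 || 1 | 1
1 | 0 | 0 || 1 | 1
0 | 1 | 1 || 1 | 1
0 | 1 | 0 || 0 | 1
0 | 0 | 1 || 1 | 1
0 | 0 | 0 || 1 | 1
At A=1, B=1, C=1 we have φ true but ψ false, so φ does not entail ψ.

no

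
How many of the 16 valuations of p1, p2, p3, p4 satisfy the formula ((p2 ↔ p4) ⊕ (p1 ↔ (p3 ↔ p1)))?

p1 | p2 | p3 | p4 | ((p2 ↔ p4) ⊕ (p1 ↔ (p3 ↔ p1)))
-- | -- | -- | -- | ------------------------------
0  | 0  | 0  | 0  |               1               
0  | 0  | 0  | 1  |               0               
0  | 0  | 1  | 0  |               0               
0  | 0  | 1  | 1  |               1               
0  | 1  | 0  | 0  |               0               
0  | 1  | 0  | 1  |               1               
0  | 1  | 1  | 0  |               1               
0  | 1  | 1  | 1  |               0               
1  | 0  | 0  | 0  |               1               
1  | 0  | 0  | 1  |               0               
1  | 0  | 1  | 0  |               0               
1  | 0  | 1  | 1  |               1               
1  | 1  | 0  | 0  |               0               
1  | 1  | 0  | 1  |               1               
1  | 1  | 1  | 0  |               1               
1  | 1  | 1  | 1  |               0               
The formula is true on 8 of the 16 rows.

8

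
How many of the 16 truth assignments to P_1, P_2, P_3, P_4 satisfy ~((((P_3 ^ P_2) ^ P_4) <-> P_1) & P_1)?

P_1 | P_2 | P_3 | P_4 | φ
--- | --- | --- | --- | -
 T  |  T  |  T  |  T  | F
 T  |  T  |  T  |  F  | T
 T  |  T  |  F  |  T  | T
 T  |  T  |  F  |  F  | F
 T  |  F  |  T  |  T  | T
 T  |  F  |  T  |  F  | F
 T  |  F  |  F  |  T  | F
 T  |  F  |  F  |  F  | T
 F  |  T  |  T  |  T  | T
 F  |  T  |  T  |  F  | T
 F  |  T  |  F  |  T  | T
 F  |  T  |  F  |  F  | T
 F  |  F  |  T  |  T  | T
 F  |  F  |  T  |  F  | T
 F  |  F  |  F  |  T  | T
 F  |  F  |  F  |  F  | T
The formula is true on 12 of the 16 rows.

12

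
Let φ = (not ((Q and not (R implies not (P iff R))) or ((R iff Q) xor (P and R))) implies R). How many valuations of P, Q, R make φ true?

  P   |   Q   |   R   | (P iff R) | not (P iff R) | (R implies not (P iff R)) | (R iff Q) | (P and R) | ((R iff Q) xor (P and R)) |   φ  
----- | ----- | ----- | --------- | ------------- | ------------------------- | --------- | --------- | ------------------------- | -----
 True |  True |  True |    True   |     False     |           False           |    True   |    True   |           False           |  True
 True |  True | False |   False   |      True     |            True           |   False   |   False   |           False           | False
 True | False |  True |    True   |     False     |           False           |   False   |    True   |            True           |  True
 True | False | False |   False   |      True     |            True           |    True   |   False   |            True           |  True
False |  True |  True |   False   |      True     |            True           |    True   |   False   |            True           |  True
False |  True | False |    True   |     False     |            True           |   False   |   False   |           False           | False
False | False |  True |   False   |      True     |            True           |   False   |   False   |           False           |  True
False | False | False |    True   |     False     |            True           |    True   |   False   |            True           |  True
The formula is true on 6 of the 8 rows.

6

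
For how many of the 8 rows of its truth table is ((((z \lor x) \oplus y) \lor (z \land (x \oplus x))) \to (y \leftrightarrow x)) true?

5

  x      y      z    |    φ  
False  False  False  |   True
False  False   True  |   True
False   True  False  |  False
False   True   True  |   True
 True  False  False  |  False
 True  False   True  |  False
 True   True  False  |   True
 True   True   True  |   True
The formula is true on 5 of the 8 rows.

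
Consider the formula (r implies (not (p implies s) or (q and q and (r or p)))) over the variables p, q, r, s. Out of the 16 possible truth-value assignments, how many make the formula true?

p | q | r | s || (p implies s) | not (p implies s) | (r or p) | (q and q and (r or p)) | φ
T | T | T | T ||       T       |         F         |    T     |           T            | T
T | T | T | F ||       F       |         T         |    T     |           T            | T
T | T | F | T ||       T       |         F         |    T     |           T            | T
T | T | F | F ||       F       |         T         |    T     |           T            | T
T | F | T | T ||       T       |         F         |    T     |           F            | F
T | F | T | F ||       F       |         T         |    T     |           F            | T
T | F | F | T ||       T       |         F         |    T     |           F            | T
T | F | F | F ||       F       |         T         |    T     |           F            | T
F | T | T | T ||       T       |         F         |    T     |           T            | T
F | T | T | F ||       T       |         F         |    T     |           T            | T
F | T | F | T ||       T       |         F         |    F     |           F            | T
F | T | F | F ||       T       |         F         |    F     |           F            | T
F | F | T | T ||       T       |         F         |    T     |           F            | F
F | F | T | F ||       T       |         F         |    T     |           F            | F
F | F | F | T ||       T       |         F         |    F     |           F            | T
F | F | F | F ||       T       |         F         |    F     |           F            | T
The formula is true on 13 of the 16 rows.

13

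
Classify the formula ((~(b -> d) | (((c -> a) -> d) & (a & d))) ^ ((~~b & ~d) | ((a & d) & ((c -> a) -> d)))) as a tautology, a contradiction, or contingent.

contradiction

a | b | c | d | φ
- | - | - | - | -
F | F | F | F | F
F | F | F | T | F
F | F | T | F | F
F | F | T | T | F
F | T | F | F | F
F | T | F | T | F
F | T | T | F | F
F | T | T | T | F
T | F | F | F | F
T | F | F | T | F
T | F | T | F | F
T | F | T | T | F
T | T | F | F | F
T | T | F | T | F
T | T | T | F | F
T | T | T | T | F
Every row is F, so the formula is a contradiction.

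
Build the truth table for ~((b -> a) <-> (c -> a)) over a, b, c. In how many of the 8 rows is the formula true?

2

a | b | c || (b -> a) | (c -> a) | ((b -> a) <-> (c -> a)) | ~((b -> a) <-> (c -> a))
T | T | T ||    T     |    T     |            T            |            F            
T | T | F ||    T     |    T     |            T            |            F            
T | F | T ||    T     |    T     |            T            |            F            
T | F | F ||    T     |    T     |            T            |            F            
F | T | T ||    F     |    F     |            T            |            F            
F | T | F ||    F     |    T     |            F            |            T            
F | F | T ||    T     |    F     |            F            |            T            
F | F | F ||    T     |    T     |            T            |            F            
The formula is true on 2 of the 8 rows.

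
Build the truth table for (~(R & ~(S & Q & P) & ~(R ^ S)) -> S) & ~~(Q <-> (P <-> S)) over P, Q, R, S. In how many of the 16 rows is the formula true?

4

P | Q | R | S | (S & Q & P) | ~(S & Q & P) | (R ^ S) | ~(R ^ S) | (~(S & Q & P) & ~(R ^ S)) | (P <-> S) | (Q <-> (P <-> S)) | ~(Q <-> (P <-> S)) | ~~(Q <-> (P <-> S)) | φ
- | - | - | - | ----------- | ------------ | ------- | -------- | ------------------------- | --------- | ----------------- | ------------------ | ------------------- | -
1 | 1 | 1 | 1 |      1      |      0       |    0    |    1     |             0             |     1     |         1         |         0          |          1          | 1
1 | 1 | 1 | 0 |      0      |      1       |    1    |    0     |             0             |     0     |         0         |         1          |          0          | 0
1 | 1 | 0 | 1 |      1      |      0       |    1    |    0     |             0             |     1     |         1         |         0          |          1          | 1
1 | 1 | 0 | 0 |      0      |      1       |    0    |    1     |             1             |     0     |         0         |         1          |          0          | 0
1 | 0 | 1 | 1 |      0      |      1       |    0    |    1     |             1             |     1     |         0         |         1          |          0          | 0
1 | 0 | 1 | 0 |      0      |      1       |    1    |    0     |             0             |     0     |         1         |         0          |          1          | 0
1 | 0 | 0 | 1 |      0      |      1       |    1    |    0     |             0             |     1     |         0         |         1          |          0          | 0
1 | 0 | 0 | 0 |      0      |      1       |    0    |    1     |             1             |     0     |         1         |         0          |          1          | 0
0 | 1 | 1 | 1 |      0      |      1       |    0    |    1     |             1             |     0     |         0         |         1          |          0          | 0
0 | 1 | 1 | 0 |      0      |      1       |    1    |    0     |             0             |     1     |         1         |         0          |          1          | 0
0 | 1 | 0 | 1 |      0      |      1       |    1    |    0     |             0             |     0     |         0         |         1          |          0          | 0
0 | 1 | 0 | 0 |      0      |      1       |    0    |    1     |             1             |     1     |         1         |         0          |          1          | 0
0 | 0 | 1 | 1 |      0      |      1       |    0    |    1     |             1             |     0     |         1         |         0          |          1          | 1
0 | 0 | 1 | 0 |      0      |      1       |    1    |    0     |             0             |     1     |         0         |         1          |          0          | 0
0 | 0 | 0 | 1 |      0      |      1       |    1    |    0     |             0             |     0     |         1         |         0          |          1          | 1
0 | 0 | 0 | 0 |      0      |      1       |    0    |    1     |             1             |     1     |         0         |         1          |          0          | 0
The formula is true on 4 of the 16 rows.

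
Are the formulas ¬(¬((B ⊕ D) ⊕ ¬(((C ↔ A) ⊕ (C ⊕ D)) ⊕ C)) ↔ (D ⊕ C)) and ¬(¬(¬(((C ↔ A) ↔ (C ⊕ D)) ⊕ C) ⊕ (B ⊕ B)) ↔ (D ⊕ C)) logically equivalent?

not equivalent

A | B | C | D || φ | ψ
T | T | T | T || F | T
T | T | T | F || T | T
T | T | F | T || F | T
T | T | F | F || T | T
T | F | T | T || T | T
T | F | T | F || F | T
T | F | F | T || T | T
T | F | F | F || F | T
F | T | T | T || T | F
F | T | T | F || F | F
F | T | F | T || T | F
F | T | F | F || F | F
F | F | T | T || F | F
F | F | T | F || T | F
F | F | F | T || F | F
F | F | F | F || T | F
The columns differ at A=T, B=T, C=T, D=T (φ=F, ψ=T), so they are not equivalent.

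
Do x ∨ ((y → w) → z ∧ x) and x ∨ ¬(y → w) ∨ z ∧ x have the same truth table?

equivalent

x | y | z | w | φ | ψ
- | - | - | - | - | -
1 | 1 | 1 | 1 | 1 | 1
1 | 1 | 1 | 0 | 1 | 1
1 | 1 | 0 | 1 | 1 | 1
1 | 1 | 0 | 0 | 1 | 1
1 | 0 | 1 | 1 | 1 | 1
1 | 0 | 1 | 0 | 1 | 1
1 | 0 | 0 | 1 | 1 | 1
1 | 0 | 0 | 0 | 1 | 1
0 | 1 | 1 | 1 | 0 | 0
0 | 1 | 1 | 0 | 1 | 1
0 | 1 | 0 | 1 | 0 | 0
0 | 1 | 0 | 0 | 1 | 1
0 | 0 | 1 | 1 | 0 | 0
0 | 0 | 1 | 0 | 0 | 0
0 | 0 | 0 | 1 | 0 | 0
0 | 0 | 0 | 0 | 0 | 0
The columns for φ and ψ agree on every row, so they are logically equivalent.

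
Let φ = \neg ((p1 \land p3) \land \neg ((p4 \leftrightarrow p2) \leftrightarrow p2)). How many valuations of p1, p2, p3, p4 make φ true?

p1 | p2 | p3 | p4 | (p1 \land p3) | (p4 \leftrightarrow p2) | φ
-- | -- | -- | -- | ------------- | ----------------------- | -
F  | F  | F  | F  |       F       |            T            | T
F  | F  | F  | T  |       F       |            F            | T
F  | F  | T  | F  |       F       |            T            | T
F  | F  | T  | T  |       F       |            F            | T
F  | T  | F  | F  |       F       |            F            | T
F  | T  | F  | T  |       F       |            T            | T
F  | T  | T  | F  |       F       |            F            | T
F  | T  | T  | T  |       F       |            T            | T
T  | F  | F  | F  |       F       |            T            | T
T  | F  | F  | T  |       F       |            F            | T
T  | F  | T  | F  |       T       |            T            | F
T  | F  | T  | T  |       T       |            F            | T
T  | T  | F  | F  |       F       |            F            | T
T  | T  | F  | T  |       F       |            T            | T
T  | T  | T  | F  |       T       |            F            | F
T  | T  | T  | T  |       T       |            T            | T
The formula is true on 14 of the 16 rows.

14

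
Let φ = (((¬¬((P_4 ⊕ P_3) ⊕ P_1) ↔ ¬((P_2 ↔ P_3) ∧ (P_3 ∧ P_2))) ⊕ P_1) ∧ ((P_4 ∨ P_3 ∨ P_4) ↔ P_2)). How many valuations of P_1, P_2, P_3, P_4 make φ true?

4

P_1  P_2  P_3  P_4  |  φ
 0    0    0    0   |  0
 0    0    0    1   |  0
 0    0    1    0   |  0
 0    0    1    1   |  0
 0    1    0    0   |  0
 0    1    0    1   |  1
 0    1    1    0   |  0
 0    1    1    1   |  1
 1    0    0    0   |  0
 1    0    0    1   |  0
 1    0    1    0   |  0
 1    0    1    1   |  0
 1    1    0    0   |  0
 1    1    0    1   |  1
 1    1    1    0   |  0
 1    1    1    1   |  1
The formula is true on 4 of the 16 rows.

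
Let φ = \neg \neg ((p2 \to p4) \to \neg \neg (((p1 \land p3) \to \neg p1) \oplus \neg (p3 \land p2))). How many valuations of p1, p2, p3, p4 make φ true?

7

p1 | p2 | p3 | p4 | (p2 \to p4) | (p1 \land p3) | \neg p1 | ((p1 \land p3) \to \neg p1) | (p3 \land p2) | \neg (p3 \land p2) | φ
-- | -- | -- | -- | ----------- | ------------- | ------- | --------------------------- | ------------- | ------------------ | -
F  | F  | F  | F  |      T      |       F       |    T    |              T              |       F       |         T          | F
F  | F  | F  | T  |      T      |       F       |    T    |              T              |       F       |         T          | F
F  | F  | T  | F  |      T      |       F       |    T    |              T              |       F       |         T          | F
F  | F  | T  | T  |      T      |       F       |    T    |              T              |       F       |         T          | F
F  | T  | F  | F  |      F      |       F       |    T    |              T              |       F       |         T          | T
F  | T  | F  | T  |      T      |       F       |    T    |              T              |       F       |         T          | F
F  | T  | T  | F  |      F      |       F       |    T    |              T              |       T       |         F          | T
F  | T  | T  | T  |      T      |       F       |    T    |              T              |       T       |         F          | T
T  | F  | F  | F  |      T      |       F       |    F    |              T              |       F       |         T          | F
T  | F  | F  | T  |      T      |       F       |    F    |              T              |       F       |         T          | F
T  | F  | T  | F  |      T      |       T       |    F    |              F              |       F       |         T          | T
T  | F  | T  | T  |      T      |       T       |    F    |              F              |       F       |         T          | T
T  | T  | F  | F  |      F      |       F       |    F    |              T              |       F       |         T          | T
T  | T  | F  | T  |      T      |       F       |    F    |              T              |       F       |         T          | F
T  | T  | T  | F  |      F      |       T       |    F    |              F              |       T       |         F          | T
T  | T  | T  | T  |      T      |       T       |    F    |              F              |       T       |         F          | F
The formula is true on 7 of the 16 rows.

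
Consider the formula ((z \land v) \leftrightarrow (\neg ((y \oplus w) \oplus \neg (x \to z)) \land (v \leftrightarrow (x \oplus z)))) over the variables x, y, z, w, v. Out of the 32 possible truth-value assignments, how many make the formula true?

20

x | y | z | w | v || φ
T | T | T | T | T || F
T | T | T | T | F || F
T | T | T | F | T || F
T | T | T | F | F || T
T | T | F | T | T || T
T | T | F | T | F || T
T | T | F | F | T || F
T | T | F | F | F || T
T | F | T | T | T || F
T | F | T | T | F || T
T | F | T | F | T || F
T | F | T | F | F || F
T | F | F | T | T || F
T | F | F | T | F || T
T | F | F | F | T || T
T | F | F | F | F || T
F | T | T | T | T || T
F | T | T | T | F || T
F | T | T | F | T || F
F | T | T | F | F || T
F | T | F | T | T || T
F | T | F | T | F || F
F | T | F | F | T || T
F | T | F | F | F || T
F | F | T | T | T || F
F | F | T | T | F || T
F | F | T | F | T || T
F | F | T | F | F || T
F | F | F | T | T || T
F | F | F | T | F || T
F | F | F | F | T || T
F | F | F | F | F || F
The formula is true on 20 of the 32 rows.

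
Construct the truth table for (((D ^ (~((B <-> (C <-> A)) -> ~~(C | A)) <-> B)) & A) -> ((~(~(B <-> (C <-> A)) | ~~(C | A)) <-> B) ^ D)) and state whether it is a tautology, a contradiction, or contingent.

A  B  C  D     (C <-> A)  (B <-> (C <-> A))  (C | A)  ~(C | A)  ~~(C | A)  ~(B <-> (C <-> A))  φ
F  F  F  F         T              F             F        T          F              T           T
F  F  F  T         T              F             F        T          F              T           T
F  F  T  F         F              T             T        F          T              F           T
F  F  T  T         F              T             T        F          T              F           T
F  T  F  F         T              T             F        T          F              F           T
F  T  F  T         T              T             F        T          F              F           T
F  T  T  F         F              F             T        F          T              T           T
F  T  T  T         F              F             T        F          T              T           T
T  F  F  F         F              T             T        F          T              F           T
T  F  F  T         F              T             T        F          T              F           T
T  F  T  F         T              F             T        F          T              T           T
T  F  T  T         T              F             T        F          T              T           T
T  T  F  F         F              F             T        F          T              T           T
T  T  F  T         F              F             T        F          T              T           T
T  T  T  F         T              T             T        F          T              F           T
T  T  T  T         T              T             T        F          T              F           T
Every row is T, so the formula is a tautology.

tautology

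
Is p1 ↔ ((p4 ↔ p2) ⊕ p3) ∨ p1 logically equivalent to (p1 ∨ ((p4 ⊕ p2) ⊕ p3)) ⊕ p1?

not equivalent

  p1     p2     p3     p4   |    φ      ψ  
 True   True   True   True  |   True  False
 True   True   True  False  |   True  False
 True   True  False   True  |   True  False
 True   True  False  False  |   True  False
 True  False   True   True  |   True  False
 True  False   True  False  |   True  False
 True  False  False   True  |   True  False
 True  False  False  False  |   True  False
False   True   True   True  |   True   True
False   True   True  False  |  False  False
False   True  False   True  |  False  False
False   True  False  False  |   True   True
False  False   True   True  |  False  False
False  False   True  False  |   True   True
False  False  False   True  |   True   True
False  False  False  False  |  False  False
The columns differ at p1=True, p2=True, p3=True, p4=True (φ=True, ψ=False), so they are not equivalent.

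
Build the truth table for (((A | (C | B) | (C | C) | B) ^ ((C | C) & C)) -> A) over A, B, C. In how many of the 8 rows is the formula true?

A  B  C     (C | B)  (C | C)  (A | (C | B) | (C | C) | B)  ((C | C) & C)  φ
F  F  F        F        F                  F                     F        T
F  F  T        T        T                  T                     T        T
F  T  F        T        F                  T                     F        F
F  T  T        T        T                  T                     T        T
T  F  F        F        F                  T                     F        T
T  F  T        T        T                  T                     T        T
T  T  F        T        F                  T                     F        T
T  T  T        T        T                  T                     T        T
The formula is true on 7 of the 8 rows.

7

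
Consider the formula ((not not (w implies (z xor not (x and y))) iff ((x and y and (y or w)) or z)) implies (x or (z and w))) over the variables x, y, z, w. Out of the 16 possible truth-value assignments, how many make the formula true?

x | y | z | w || (x and y) | not (x and y) | (z xor not (x and y)) | (y or w) | (x and y and (y or w)) | (z and w) | (x or (z and w)) | φ
F | F | F | F ||     F     |       T       |           T           |    F     |           F            |     F     |        F         | T
F | F | F | T ||     F     |       T       |           T           |    T     |           F            |     F     |        F         | T
F | F | T | F ||     F     |       T       |           F           |    F     |           F            |     F     |        F         | F
F | F | T | T ||     F     |       T       |           F           |    T     |           F            |     T     |        T         | T
F | T | F | F ||     F     |       T       |           T           |    T     |           F            |     F     |        F         | T
F | T | F | T ||     F     |       T       |           T           |    T     |           F            |     F     |        F         | T
F | T | T | F ||     F     |       T       |           F           |    T     |           F            |     F     |        F         | F
F | T | T | T ||     F     |       T       |           F           |    T     |           F            |     T     |        T         | T
T | F | F | F ||     F     |       T       |           T           |    F     |           F            |     F     |        T         | T
T | F | F | T ||     F     |       T       |           T           |    T     |           F            |     F     |        T         | T
T | F | T | F ||     F     |       T       |           F           |    F     |           F            |     F     |        T         | T
T | F | T | T ||     F     |       T       |           F           |    T     |           F            |     T     |        T         | T
T | T | F | F ||     T     |       F       |           F           |    T     |           T            |     F     |        T         | T
T | T | F | T ||     T     |       F       |           F           |    T     |           T            |     F     |        T         | T
T | T | T | F ||     T     |       F       |           T           |    T     |           T            |     F     |        T         | T
T | T | T | T ||     T     |       F       |           T           |    T     |           T            |     T     |        T         | T
The formula is true on 14 of the 16 rows.

14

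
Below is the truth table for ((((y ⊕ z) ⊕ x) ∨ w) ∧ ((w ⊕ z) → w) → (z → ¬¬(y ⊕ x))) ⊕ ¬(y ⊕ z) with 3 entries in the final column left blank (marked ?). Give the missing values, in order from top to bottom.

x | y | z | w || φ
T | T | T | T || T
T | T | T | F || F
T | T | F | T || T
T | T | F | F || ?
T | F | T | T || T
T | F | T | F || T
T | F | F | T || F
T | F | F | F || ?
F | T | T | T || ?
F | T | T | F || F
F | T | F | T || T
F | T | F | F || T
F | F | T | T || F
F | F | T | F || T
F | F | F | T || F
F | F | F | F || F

T, F, F

Row x=T, y=T, z=F, w=F: ((((y ⊕ z) ⊕ x) ∨ w) ∧ ((w ⊕ z) → w) → (z → ¬¬(y ⊕ x))) = T, ¬(y ⊕ z) = F, so the formula = T.
Row x=T, y=F, z=F, w=F: ((((y ⊕ z) ⊕ x) ∨ w) ∧ ((w ⊕ z) → w) → (z → ¬¬(y ⊕ x))) = T, ¬(y ⊕ z) = T, so the formula = F.
Row x=F, y=T, z=T, w=T: ((((y ⊕ z) ⊕ x) ∨ w) ∧ ((w ⊕ z) → w) → (z → ¬¬(y ⊕ x))) = T, ¬(y ⊕ z) = T, so the formula = F.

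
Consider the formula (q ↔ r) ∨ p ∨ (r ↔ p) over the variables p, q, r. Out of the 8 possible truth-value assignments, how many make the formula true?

p | q | r || (((q ↔ r) ∨ p) ∨ (r ↔ p))
0 | 0 | 0 ||             1            
0 | 0 | 1 ||             0            
0 | 1 | 0 ||             1            
0 | 1 | 1 ||             1            
1 | 0 | 0 ||             1            
1 | 0 | 1 ||             1            
1 | 1 | 0 ||             1            
1 | 1 | 1 ||             1            
The formula is true on 7 of the 8 rows.

7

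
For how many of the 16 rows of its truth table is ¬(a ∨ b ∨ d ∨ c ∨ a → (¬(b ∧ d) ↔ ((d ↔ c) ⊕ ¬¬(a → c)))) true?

5

a | b | c | d || (a ∨ b ∨ d) | ((a ∨ b ∨ d) ∨ c ∨ a) | (b ∧ d) | ¬(b ∧ d) | (d ↔ c) | (a → c) | ¬(a → c) | ¬¬(a → c) | ((d ↔ c) ⊕ ¬¬(a → c)) | φ
T | T | T | T ||      T      |           T           |    T    |    F     |    T    |    T    |    F     |     T     |           F           | F
T | T | T | F ||      T      |           T           |    F    |    T     |    F    |    T    |    F     |     T     |           T           | F
T | T | F | T ||      T      |           T           |    T    |    F     |    F    |    F    |    T     |     F     |           F           | F
T | T | F | F ||      T      |           T           |    F    |    T     |    T    |    F    |    T     |     F     |           T           | F
T | F | T | T ||      T      |           T           |    F    |    T     |    T    |    T    |    F     |     T     |           F           | T
T | F | T | F ||      T      |           T           |    F    |    T     |    F    |    T    |    F     |     T     |           T           | F
T | F | F | T ||      T      |           T           |    F    |    T     |    F    |    F    |    T     |     F     |           F           | T
T | F | F | F ||      T      |           T           |    F    |    T     |    T    |    F    |    T     |     F     |           T           | F
F | T | T | T ||      T      |           T           |    T    |    F     |    T    |    T    |    F     |     T     |           F           | F
F | T | T | F ||      T      |           T           |    F    |    T     |    F    |    T    |    F     |     T     |           T           | F
F | T | F | T ||      T      |           T           |    T    |    F     |    F    |    T    |    F     |     T     |           T           | T
F | T | F | F ||      T      |           T           |    F    |    T     |    T    |    T    |    F     |     T     |           F           | T
F | F | T | T ||      T      |           T           |    F    |    T     |    T    |    T    |    F     |     T     |           F           | T
F | F | T | F ||      F      |           T           |    F    |    T     |    F    |    T    |    F     |     T     |           T           | F
F | F | F | T ||      T      |           T           |    F    |    T     |    F    |    T    |    F     |     T     |           T           | F
F | F | F | F ||      F      |           F           |    F    |    T     |    T    |    T    |    F     |     T     |           F           | F
The formula is true on 5 of the 16 rows.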